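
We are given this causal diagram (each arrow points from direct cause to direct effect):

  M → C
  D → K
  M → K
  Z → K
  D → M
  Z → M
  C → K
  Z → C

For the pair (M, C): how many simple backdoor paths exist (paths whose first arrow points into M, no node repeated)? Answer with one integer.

A backdoor path from M to C is any simple undirected path whose first edge points into M (i.e. leaves M via a parent).
Parents of M: {D, Z}.
Enumerating:
  P1: M <- D -> K <- Z -> C
  P2: M <- D -> K <- C
  P3: M <- Z -> C
  P4: M <- Z -> K <- C
That exhausts the simple backdoor paths. Count: 4.

4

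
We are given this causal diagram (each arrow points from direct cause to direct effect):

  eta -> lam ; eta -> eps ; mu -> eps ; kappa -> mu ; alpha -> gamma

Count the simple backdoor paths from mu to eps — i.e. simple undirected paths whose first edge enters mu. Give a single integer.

A backdoor path from mu to eps is any simple undirected path whose first edge points into mu (i.e. leaves mu via a parent).
Parents of mu: {kappa}.
No simple path from any parent of mu reaches eps without revisiting mu, so there are no backdoor paths.

0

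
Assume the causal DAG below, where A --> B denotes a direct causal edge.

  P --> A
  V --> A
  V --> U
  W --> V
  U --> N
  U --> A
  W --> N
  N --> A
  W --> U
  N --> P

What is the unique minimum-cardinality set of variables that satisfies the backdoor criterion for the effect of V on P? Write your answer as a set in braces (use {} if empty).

Variables eligible for adjustment (non-descendants of V, excluding V and P): {W}.
Backdoor paths from V to P:
  P1: V <- W -> U -> N -> P
  P2: V <- W -> U -> N -> A <- P
  P3: V <- W -> U -> A <- N -> P
  P4: V <- W -> U -> A <- P
  P5: V <- W -> N <- U -> A <- P
  P6: V <- W -> N -> P
  P7: V <- W -> N -> A <- P
The empty set is not sufficient: P1 (V <- W -> U -> N -> P) has no collider blocking it and no conditioned non-collider, so it is open.
Try {W}:
  P1: blocked at fork node W ∈ conditioning set.
  P2: blocked at fork node W ∈ conditioning set.
  P3: blocked at fork node W ∈ conditioning set.
  P4: blocked at fork node W ∈ conditioning set.
  P5: blocked at fork node W ∈ conditioning set.
  P6: blocked at fork node W ∈ conditioning set.
  P7: blocked at fork node W ∈ conditioning set.
{W} contains no descendant of V and blocks every backdoor path.
{W} is the unique smallest valid adjustment set.

{W}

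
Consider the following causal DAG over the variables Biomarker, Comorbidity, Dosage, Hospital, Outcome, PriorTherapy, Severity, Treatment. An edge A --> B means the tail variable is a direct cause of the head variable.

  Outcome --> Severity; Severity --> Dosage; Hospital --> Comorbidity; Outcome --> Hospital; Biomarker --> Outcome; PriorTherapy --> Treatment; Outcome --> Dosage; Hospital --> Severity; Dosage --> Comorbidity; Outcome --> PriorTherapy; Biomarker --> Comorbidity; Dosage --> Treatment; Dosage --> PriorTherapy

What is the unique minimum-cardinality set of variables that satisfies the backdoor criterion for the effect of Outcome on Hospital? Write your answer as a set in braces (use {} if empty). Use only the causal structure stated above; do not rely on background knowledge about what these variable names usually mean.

Variables eligible for adjustment (non-descendants of Outcome, excluding Outcome and Hospital): {Biomarker}.
Backdoor paths from Outcome to Hospital:
  P1: Outcome <- Biomarker -> Comorbidity <- Hospital
  P2: Outcome <- Biomarker -> Comorbidity <- Dosage <- Severity <- Hospital
Each backdoor path contains an unconditioned collider, so every path is already blocked with the empty conditioning set:
  P1: blocked at collider Comorbidity (neither it nor any descendant is in the conditioning set).
  P2: blocked at collider Comorbidity (neither it nor any descendant is in the conditioning set).
The empty set is therefore the unique smallest valid set.

{}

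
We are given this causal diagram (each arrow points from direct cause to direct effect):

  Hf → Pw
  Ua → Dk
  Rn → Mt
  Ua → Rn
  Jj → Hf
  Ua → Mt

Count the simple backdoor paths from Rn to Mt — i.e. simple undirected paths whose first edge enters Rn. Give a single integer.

A backdoor path from Rn to Mt is any simple undirected path whose first edge points into Rn (i.e. leaves Rn via a parent).
Parents of Rn: {Ua}.
Enumerating:
  P1: Rn <- Ua -> Mt
That exhausts the simple backdoor paths. Count: 1.

1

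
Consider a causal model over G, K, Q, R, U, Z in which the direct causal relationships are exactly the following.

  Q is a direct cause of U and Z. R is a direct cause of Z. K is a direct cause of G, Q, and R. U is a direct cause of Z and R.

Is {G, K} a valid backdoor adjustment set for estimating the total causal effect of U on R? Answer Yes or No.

Yes

Backdoor paths from U to R (paths whose first edge points into U):
  P1: U <- Q <- K -> R
  P2: U <- Q -> Z <- R
Condition 1 (no descendant of U in the set): holds — descendants of U are {R, Z}; none are in {G, K}.
Condition 2 (every backdoor path blocked by {G, K}):
  P1: blocked at fork node K ∈ conditioning set.
  P2: blocked at collider Z (neither it nor any descendant is in the conditioning set).
{G, K} satisfies the backdoor criterion.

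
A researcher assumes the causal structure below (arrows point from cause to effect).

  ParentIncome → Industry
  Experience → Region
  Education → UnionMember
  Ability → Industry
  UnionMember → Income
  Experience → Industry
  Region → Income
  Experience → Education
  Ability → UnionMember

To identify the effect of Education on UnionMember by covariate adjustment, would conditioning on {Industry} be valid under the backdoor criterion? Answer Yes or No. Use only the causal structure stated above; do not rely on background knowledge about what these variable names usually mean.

Backdoor paths from Education to UnionMember (paths whose first edge points into Education):
  P1: Education <- Experience -> Region -> Income <- UnionMember
  P2: Education <- Experience -> Industry <- Ability -> UnionMember
Condition 1 (no descendant of Education in the set): holds — descendants of Education are {Income, UnionMember}; none are in {Industry}.
Condition 2 (every backdoor path blocked by {Industry}):
  P1: blocked at collider Income (neither it nor any descendant is in the conditioning set).
  P2: open — collider(s) Industry are conditioned on (or have a conditioned descendant) and no non-collider on the path is in the set.
{Industry} does not satisfy the backdoor criterion.

No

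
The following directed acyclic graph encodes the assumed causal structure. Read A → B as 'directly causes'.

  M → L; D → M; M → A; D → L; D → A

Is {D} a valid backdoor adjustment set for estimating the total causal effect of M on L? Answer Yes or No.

Backdoor paths from M to L (paths whose first edge points into M):
  P1: M <- D -> L
Condition 1 (no descendant of M in the set): holds — descendants of M are {A, L}; none are in {D}.
Condition 2 (every backdoor path blocked by {D}):
  P1: blocked at fork node D ∈ conditioning set.
{D} satisfies the backdoor criterion.

Yes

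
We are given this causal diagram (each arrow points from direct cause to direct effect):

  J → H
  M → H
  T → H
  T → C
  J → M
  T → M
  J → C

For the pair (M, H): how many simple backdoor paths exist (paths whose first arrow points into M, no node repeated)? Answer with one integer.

4

A backdoor path from M to H is any simple undirected path whose first edge points into M (i.e. leaves M via a parent).
Parents of M: {J, T}.
Enumerating:
  P1: M <- J -> C <- T -> H
  P2: M <- J -> H
  P3: M <- T -> C <- J -> H
  P4: M <- T -> H
That exhausts the simple backdoor paths. Count: 4.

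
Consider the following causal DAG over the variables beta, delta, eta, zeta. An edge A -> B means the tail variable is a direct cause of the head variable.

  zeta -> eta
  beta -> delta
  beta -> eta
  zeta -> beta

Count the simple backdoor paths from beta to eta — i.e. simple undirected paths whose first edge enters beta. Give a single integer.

1

A backdoor path from beta to eta is any simple undirected path whose first edge points into beta (i.e. leaves beta via a parent).
Parents of beta: {zeta}.
Enumerating:
  P1: beta <- zeta -> eta
That exhausts the simple backdoor paths. Count: 1.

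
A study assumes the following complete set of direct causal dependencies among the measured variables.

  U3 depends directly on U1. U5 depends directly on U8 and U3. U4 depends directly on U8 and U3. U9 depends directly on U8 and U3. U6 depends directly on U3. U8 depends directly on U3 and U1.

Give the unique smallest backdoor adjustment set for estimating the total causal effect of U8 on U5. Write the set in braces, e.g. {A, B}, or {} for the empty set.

Variables eligible for adjustment (non-descendants of U8, excluding U8 and U5): {U1, U3, U6}.
Backdoor paths from U8 to U5:
  P1: U8 <- U1 -> U3 -> U5
  P2: U8 <- U3 -> U5
The empty set is not sufficient: P1 (U8 <- U1 -> U3 -> U5) has no collider blocking it and no conditioned non-collider, so it is open.
Try {U3}:
  P1: blocked at chain node U3 ∈ conditioning set.
  P2: blocked at fork node U3 ∈ conditioning set.
{U3} contains no descendant of U8 and blocks every backdoor path.
No other singleton works — e.g. {U1} leaves P2 open — so {U3} is the unique smallest valid adjustment set.

{U3}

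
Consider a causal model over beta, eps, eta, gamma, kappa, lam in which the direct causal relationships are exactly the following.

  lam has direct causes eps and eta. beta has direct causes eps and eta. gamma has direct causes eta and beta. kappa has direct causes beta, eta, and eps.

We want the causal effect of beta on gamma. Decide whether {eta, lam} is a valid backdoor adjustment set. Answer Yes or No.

Backdoor paths from beta to gamma (paths whose first edge points into beta):
  P1: beta <- eps -> lam <- eta -> gamma
  P2: beta <- eps -> kappa <- eta -> gamma
  P3: beta <- eta -> gamma
Condition 1 (no descendant of beta in the set): holds — descendants of beta are {gamma, kappa}; none are in {eta, lam}.
Condition 2 (every backdoor path blocked by {eta, lam}):
  P1: blocked at fork node eta ∈ conditioning set.
  P2: blocked at collider kappa (neither it nor any descendant is in the conditioning set).
  P3: blocked at fork node eta ∈ conditioning set.
{eta, lam} satisfies the backdoor criterion.

Yes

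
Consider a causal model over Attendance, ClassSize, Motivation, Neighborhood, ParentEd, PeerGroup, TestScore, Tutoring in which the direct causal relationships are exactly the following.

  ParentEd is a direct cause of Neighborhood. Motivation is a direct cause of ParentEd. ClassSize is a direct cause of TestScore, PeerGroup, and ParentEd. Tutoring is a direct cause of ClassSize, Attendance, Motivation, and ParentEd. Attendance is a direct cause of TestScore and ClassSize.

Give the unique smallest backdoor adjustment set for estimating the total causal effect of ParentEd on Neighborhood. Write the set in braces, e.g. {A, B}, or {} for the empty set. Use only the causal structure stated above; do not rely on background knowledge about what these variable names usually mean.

{}

Variables eligible for adjustment (non-descendants of ParentEd, excluding ParentEd and Neighborhood): {Attendance, ClassSize, Motivation, PeerGroup, TestScore, Tutoring}.
Backdoor paths from ParentEd to Neighborhood:
  (none)
With no backdoor paths the empty set already satisfies the criterion, and it is trivially minimal.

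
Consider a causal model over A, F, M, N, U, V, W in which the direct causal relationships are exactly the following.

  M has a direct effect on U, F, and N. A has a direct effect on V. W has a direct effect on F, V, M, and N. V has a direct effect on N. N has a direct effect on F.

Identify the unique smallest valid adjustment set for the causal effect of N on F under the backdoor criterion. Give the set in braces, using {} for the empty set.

{M, W}

Variables eligible for adjustment (non-descendants of N, excluding N and F): {A, M, U, V, W}.
Backdoor paths from N to F:
  P1: N <- W -> M -> F
  P2: N <- W -> F
  P3: N <- V <- W -> M -> F
  P4: N <- V <- W -> F
  P5: N <- M <- W -> F
  P6: N <- M -> F
The empty set is not sufficient: P1 (N <- W -> M -> F) has no collider blocking it and no conditioned non-collider, so it is open.
Try {M, W}:
  P1: blocked at fork node W ∈ conditioning set.
  P2: blocked at fork node W ∈ conditioning set.
  P3: blocked at fork node W ∈ conditioning set.
  P4: blocked at fork node W ∈ conditioning set.
  P5: blocked at chain node M ∈ conditioning set.
  P6: blocked at fork node M ∈ conditioning set.
{M, W} contains no descendant of N and blocks every backdoor path.
Every element of {M, W} is needed (dropping M leaves P6 open; dropping W leaves P2 open), so no proper subset is valid.
Among all size-2 subsets of the eligible variables, only {M, W} blocks every backdoor path, so it is the unique smallest valid adjustment set.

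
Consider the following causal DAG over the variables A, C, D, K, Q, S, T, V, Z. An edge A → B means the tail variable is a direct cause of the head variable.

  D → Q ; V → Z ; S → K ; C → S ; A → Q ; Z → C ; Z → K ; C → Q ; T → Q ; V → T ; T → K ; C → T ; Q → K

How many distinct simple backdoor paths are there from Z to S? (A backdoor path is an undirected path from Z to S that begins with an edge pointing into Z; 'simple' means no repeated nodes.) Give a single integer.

A backdoor path from Z to S is any simple undirected path whose first edge points into Z (i.e. leaves Z via a parent).
Parents of Z: {V}.
Enumerating:
  P1: Z <- V -> T <- C -> Q -> K <- S
  P2: Z <- V -> T <- C -> S
  P3: Z <- V -> T -> Q <- C -> S
  P4: Z <- V -> T -> Q -> K <- S
  P5: Z <- V -> T -> K <- Q <- C -> S
  P6: Z <- V -> T -> K <- S
That exhausts the simple backdoor paths. Count: 6.

6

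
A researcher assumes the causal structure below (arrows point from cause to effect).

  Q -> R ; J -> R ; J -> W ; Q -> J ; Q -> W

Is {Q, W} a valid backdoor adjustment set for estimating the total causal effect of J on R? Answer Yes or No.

No

Backdoor paths from J to R (paths whose first edge points into J):
  P1: J <- Q -> R
Condition 1 (no descendant of J in the set): FAILS — W is a descendant of J.
Condition 2 (every backdoor path blocked by {Q, W}):
  P1: blocked at fork node Q ∈ conditioning set.
{Q, W} does not satisfy the backdoor criterion.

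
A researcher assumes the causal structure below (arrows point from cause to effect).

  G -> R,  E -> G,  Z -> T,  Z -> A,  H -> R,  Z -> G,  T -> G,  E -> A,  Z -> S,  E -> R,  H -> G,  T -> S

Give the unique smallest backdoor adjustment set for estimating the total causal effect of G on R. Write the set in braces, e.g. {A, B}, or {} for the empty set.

{E, H}

Variables eligible for adjustment (non-descendants of G, excluding G and R): {A, E, H, S, T, Z}.
Backdoor paths from G to R:
  P1: G <- H -> R
  P2: G <- Z -> A <- E -> R
  P3: G <- E -> R
  P4: G <- T <- Z -> A <- E -> R
  P5: G <- T -> S <- Z -> A <- E -> R
The empty set is not sufficient: P1 (G <- H -> R) has no collider blocking it and no conditioned non-collider, so it is open.
Try {E, H}:
  P1: blocked at fork node H ∈ conditioning set.
  P2: blocked at collider A (neither it nor any descendant is in the conditioning set).
  P3: blocked at fork node E ∈ conditioning set.
  P4: blocked at collider A (neither it nor any descendant is in the conditioning set).
  P5: blocked at collider S (neither it nor any descendant is in the conditioning set).
{E, H} contains no descendant of G and blocks every backdoor path.
Every element of {E, H} is needed (dropping E leaves P3 open; dropping H leaves P1 open), so no proper subset is valid.
Among all size-2 subsets of the eligible variables, only {E, H} blocks every backdoor path, so it is the unique smallest valid adjustment set.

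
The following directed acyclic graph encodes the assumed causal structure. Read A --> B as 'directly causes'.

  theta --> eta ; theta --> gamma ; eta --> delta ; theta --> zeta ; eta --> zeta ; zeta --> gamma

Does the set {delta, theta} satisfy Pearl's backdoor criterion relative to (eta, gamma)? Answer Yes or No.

No

Backdoor paths from eta to gamma (paths whose first edge points into eta):
  P1: eta <- theta -> zeta -> gamma
  P2: eta <- theta -> gamma
Condition 1 (no descendant of eta in the set): FAILS — delta is a descendant of eta.
Condition 2 (every backdoor path blocked by {delta, theta}):
  P1: blocked at fork node theta ∈ conditioning set.
  P2: blocked at fork node theta ∈ conditioning set.
{delta, theta} does not satisfy the backdoor criterion.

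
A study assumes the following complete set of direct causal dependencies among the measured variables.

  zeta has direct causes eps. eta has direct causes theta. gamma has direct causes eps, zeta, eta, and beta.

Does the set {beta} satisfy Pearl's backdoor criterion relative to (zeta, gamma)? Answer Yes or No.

No

Backdoor paths from zeta to gamma (paths whose first edge points into zeta):
  P1: zeta <- eps -> gamma
Condition 1 (no descendant of zeta in the set): holds — descendants of zeta are {gamma}; none are in {beta}.
Condition 2 (every backdoor path blocked by {beta}):
  P1: open — no interior node is in the conditioning set.
{beta} does not satisfy the backdoor criterion.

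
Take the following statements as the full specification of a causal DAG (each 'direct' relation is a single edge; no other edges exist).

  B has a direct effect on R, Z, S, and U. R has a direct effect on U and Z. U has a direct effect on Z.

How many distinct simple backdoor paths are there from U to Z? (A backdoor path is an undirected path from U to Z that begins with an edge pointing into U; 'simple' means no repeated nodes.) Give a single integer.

A backdoor path from U to Z is any simple undirected path whose first edge points into U (i.e. leaves U via a parent).
Parents of U: {B, R}.
Enumerating:
  P1: U <- B -> R -> Z
  P2: U <- B -> Z
  P3: U <- R <- B -> Z
  P4: U <- R -> Z
That exhausts the simple backdoor paths. Count: 4.

4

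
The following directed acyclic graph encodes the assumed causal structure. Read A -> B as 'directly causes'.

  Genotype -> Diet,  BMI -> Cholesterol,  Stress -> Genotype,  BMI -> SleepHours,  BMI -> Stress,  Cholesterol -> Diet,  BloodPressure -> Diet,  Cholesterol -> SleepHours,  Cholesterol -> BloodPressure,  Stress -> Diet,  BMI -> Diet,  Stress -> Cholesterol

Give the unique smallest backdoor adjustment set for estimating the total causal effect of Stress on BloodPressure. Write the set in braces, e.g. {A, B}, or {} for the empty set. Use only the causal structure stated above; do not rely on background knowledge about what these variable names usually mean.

{BMI}

Variables eligible for adjustment (non-descendants of Stress, excluding Stress and BloodPressure): {BMI}.
Backdoor paths from Stress to BloodPressure:
  P1: Stress <- BMI -> Cholesterol -> BloodPressure
  P2: Stress <- BMI -> Cholesterol -> Diet <- BloodPressure
  P3: Stress <- BMI -> SleepHours <- Cholesterol -> BloodPressure
  P4: Stress <- BMI -> SleepHours <- Cholesterol -> Diet <- BloodPressure
  P5: Stress <- BMI -> Diet <- Cholesterol -> BloodPressure
  P6: Stress <- BMI -> Diet <- BloodPressure
The empty set is not sufficient: P1 (Stress <- BMI -> Cholesterol -> BloodPressure) has no collider blocking it and no conditioned non-collider, so it is open.
Try {BMI}:
  P1: blocked at fork node BMI ∈ conditioning set.
  P2: blocked at fork node BMI ∈ conditioning set.
  P3: blocked at fork node BMI ∈ conditioning set.
  P4: blocked at fork node BMI ∈ conditioning set.
  P5: blocked at fork node BMI ∈ conditioning set.
  P6: blocked at fork node BMI ∈ conditioning set.
{BMI} contains no descendant of Stress and blocks every backdoor path.
{BMI} is the unique smallest valid adjustment set.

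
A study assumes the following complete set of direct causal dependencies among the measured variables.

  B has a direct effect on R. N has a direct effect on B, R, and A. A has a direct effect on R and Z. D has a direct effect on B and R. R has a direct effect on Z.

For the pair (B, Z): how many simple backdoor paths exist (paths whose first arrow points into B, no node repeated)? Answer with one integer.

A backdoor path from B to Z is any simple undirected path whose first edge points into B (i.e. leaves B via a parent).
Parents of B: {D, N}.
Enumerating:
  P1: B <- N -> A -> R -> Z
  P2: B <- N -> A -> Z
  P3: B <- N -> R <- A -> Z
  P4: B <- N -> R -> Z
  P5: B <- D -> R <- N -> A -> Z
  P6: B <- D -> R <- A -> Z
  P7: B <- D -> R -> Z
That exhausts the simple backdoor paths. Count: 7.

7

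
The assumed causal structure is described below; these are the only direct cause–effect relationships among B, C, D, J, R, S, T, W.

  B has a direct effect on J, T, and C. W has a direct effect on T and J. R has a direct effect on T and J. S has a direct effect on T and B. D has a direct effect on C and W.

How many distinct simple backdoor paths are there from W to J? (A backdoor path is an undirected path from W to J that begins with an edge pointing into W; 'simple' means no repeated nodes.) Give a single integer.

3

A backdoor path from W to J is any simple undirected path whose first edge points into W (i.e. leaves W via a parent).
Parents of W: {D}.
Enumerating:
  P1: W <- D -> C <- B <- S -> T <- R -> J
  P2: W <- D -> C <- B -> J
  P3: W <- D -> C <- B -> T <- R -> J
That exhausts the simple backdoor paths. Count: 3.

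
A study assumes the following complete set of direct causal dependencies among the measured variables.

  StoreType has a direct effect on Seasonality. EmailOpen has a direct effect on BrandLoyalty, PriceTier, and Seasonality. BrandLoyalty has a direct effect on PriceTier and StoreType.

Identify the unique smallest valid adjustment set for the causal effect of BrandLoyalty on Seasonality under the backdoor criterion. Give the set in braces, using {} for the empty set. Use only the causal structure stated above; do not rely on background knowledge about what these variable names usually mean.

{EmailOpen}

Variables eligible for adjustment (non-descendants of BrandLoyalty, excluding BrandLoyalty and Seasonality): {EmailOpen}.
Backdoor paths from BrandLoyalty to Seasonality:
  P1: BrandLoyalty <- EmailOpen -> Seasonality
The empty set is not sufficient: P1 (BrandLoyalty <- EmailOpen -> Seasonality) has no collider blocking it and no conditioned non-collider, so it is open.
Try {EmailOpen}:
  P1: blocked at fork node EmailOpen ∈ conditioning set.
{EmailOpen} contains no descendant of BrandLoyalty and blocks every backdoor path.
{EmailOpen} is the unique smallest valid adjustment set.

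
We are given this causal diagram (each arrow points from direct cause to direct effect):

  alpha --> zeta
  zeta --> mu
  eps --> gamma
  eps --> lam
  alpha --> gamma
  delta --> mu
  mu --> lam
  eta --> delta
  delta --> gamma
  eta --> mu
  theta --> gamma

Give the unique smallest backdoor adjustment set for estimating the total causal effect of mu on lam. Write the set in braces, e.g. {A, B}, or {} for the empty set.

{}

Variables eligible for adjustment (non-descendants of mu, excluding mu and lam): {alpha, delta, eps, eta, gamma, theta, zeta}.
Backdoor paths from mu to lam:
  P1: mu <- zeta <- alpha -> gamma <- eps -> lam
  P2: mu <- eta -> delta -> gamma <- eps -> lam
  P3: mu <- delta -> gamma <- eps -> lam
Each backdoor path contains an unconditioned collider, so every path is already blocked with the empty conditioning set:
  P1: blocked at collider gamma (neither it nor any descendant is in the conditioning set).
  P2: blocked at collider gamma (neither it nor any descendant is in the conditioning set).
  P3: blocked at collider gamma (neither it nor any descendant is in the conditioning set).
The empty set is therefore the unique smallest valid set.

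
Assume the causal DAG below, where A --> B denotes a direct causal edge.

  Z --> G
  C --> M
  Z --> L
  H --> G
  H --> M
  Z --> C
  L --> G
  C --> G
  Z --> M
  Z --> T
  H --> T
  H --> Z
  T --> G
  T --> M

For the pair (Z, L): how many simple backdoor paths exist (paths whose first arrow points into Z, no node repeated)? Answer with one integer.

5

A backdoor path from Z to L is any simple undirected path whose first edge points into Z (i.e. leaves Z via a parent).
Parents of Z: {H}.
Enumerating:
  P1: Z <- H -> T -> G <- L
  P2: Z <- H -> T -> M <- C -> G <- L
  P3: Z <- H -> G <- L
  P4: Z <- H -> M <- T -> G <- L
  P5: Z <- H -> M <- C -> G <- L
That exhausts the simple backdoor paths. Count: 5.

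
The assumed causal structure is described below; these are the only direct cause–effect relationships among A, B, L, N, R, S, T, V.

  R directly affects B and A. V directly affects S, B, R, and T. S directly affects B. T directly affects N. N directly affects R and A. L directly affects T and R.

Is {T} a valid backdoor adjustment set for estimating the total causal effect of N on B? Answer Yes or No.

Backdoor paths from N to B (paths whose first edge points into N):
  P1: N <- T <- V -> S -> B
  P2: N <- T <- V -> R -> B
  P3: N <- T <- V -> B
  P4: N <- T <- L -> R <- V -> S -> B
  P5: N <- T <- L -> R <- V -> B
  P6: N <- T <- L -> R -> B
Condition 1 (no descendant of N in the set): holds — descendants of N are {A, B, R}; none are in {T}.
Condition 2 (every backdoor path blocked by {T}):
  P1: blocked at chain node T ∈ conditioning set.
  P2: blocked at chain node T ∈ conditioning set.
  P3: blocked at chain node T ∈ conditioning set.
  P4: blocked at chain node T ∈ conditioning set.
  P5: blocked at chain node T ∈ conditioning set.
  P6: blocked at chain node T ∈ conditioning set.
{T} satisfies the backdoor criterion.

Yes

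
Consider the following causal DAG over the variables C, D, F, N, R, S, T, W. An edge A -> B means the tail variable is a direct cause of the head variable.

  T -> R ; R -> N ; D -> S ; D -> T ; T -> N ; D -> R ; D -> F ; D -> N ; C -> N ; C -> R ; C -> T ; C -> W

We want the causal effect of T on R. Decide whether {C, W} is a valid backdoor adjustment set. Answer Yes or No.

No

Backdoor paths from T to R (paths whose first edge points into T):
  P1: T <- C -> R
  P2: T <- C -> N <- D -> R
  P3: T <- C -> N <- R
  P4: T <- D -> R
  P5: T <- D -> N <- C -> R
  P6: T <- D -> N <- R
Condition 1 (no descendant of T in the set): holds — descendants of T are {N, R}; none are in {C, W}.
Condition 2 (every backdoor path blocked by {C, W}):
  P1: blocked at fork node C ∈ conditioning set.
  P2: blocked at fork node C ∈ conditioning set.
  P3: blocked at fork node C ∈ conditioning set.
  P4: open — no interior node is in the conditioning set.
  P5: blocked at collider N (neither it nor any descendant is in the conditioning set).
  P6: blocked at collider N (neither it nor any descendant is in the conditioning set).
{C, W} does not satisfy the backdoor criterion.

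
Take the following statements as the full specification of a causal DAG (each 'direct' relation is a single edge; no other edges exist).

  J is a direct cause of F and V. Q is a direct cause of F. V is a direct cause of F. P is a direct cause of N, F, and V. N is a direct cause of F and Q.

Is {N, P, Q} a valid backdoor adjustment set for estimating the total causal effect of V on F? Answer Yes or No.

Backdoor paths from V to F (paths whose first edge points into V):
  P1: V <- J -> F
  P2: V <- P -> N -> Q -> F
  P3: V <- P -> N -> F
  P4: V <- P -> F
Condition 1 (no descendant of V in the set): holds — descendants of V are {F}; none are in {N, P, Q}.
Condition 2 (every backdoor path blocked by {N, P, Q}):
  P1: open — no interior node is in the conditioning set.
  P2: blocked at fork node P ∈ conditioning set.
  P3: blocked at fork node P ∈ conditioning set.
  P4: blocked at fork node P ∈ conditioning set.
{N, P, Q} does not satisfy the backdoor criterion.

No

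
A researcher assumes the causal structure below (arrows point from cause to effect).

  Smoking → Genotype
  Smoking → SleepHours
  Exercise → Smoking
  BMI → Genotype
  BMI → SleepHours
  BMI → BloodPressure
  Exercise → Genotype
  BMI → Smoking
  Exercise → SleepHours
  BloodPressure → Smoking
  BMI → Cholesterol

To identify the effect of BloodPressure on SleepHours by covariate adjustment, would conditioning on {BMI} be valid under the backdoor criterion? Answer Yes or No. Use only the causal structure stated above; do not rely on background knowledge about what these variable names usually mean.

Backdoor paths from BloodPressure to SleepHours (paths whose first edge points into BloodPressure):
  P1: BloodPressure <- BMI -> Smoking <- Exercise -> SleepHours
  P2: BloodPressure <- BMI -> Smoking -> Genotype <- Exercise -> SleepHours
  P3: BloodPressure <- BMI -> Smoking -> SleepHours
  P4: BloodPressure <- BMI -> Genotype <- Exercise -> Smoking -> SleepHours
  P5: BloodPressure <- BMI -> Genotype <- Exercise -> SleepHours
  P6: BloodPressure <- BMI -> Genotype <- Smoking <- Exercise -> SleepHours
  P7: BloodPressure <- BMI -> Genotype <- Smoking -> SleepHours
  P8: BloodPressure <- BMI -> SleepHours
Condition 1 (no descendant of BloodPressure in the set): holds — descendants of BloodPressure are {Genotype, SleepHours, Smoking}; none are in {BMI}.
Condition 2 (every backdoor path blocked by {BMI}):
  P1: blocked at fork node BMI ∈ conditioning set.
  P2: blocked at fork node BMI ∈ conditioning set.
  P3: blocked at fork node BMI ∈ conditioning set.
  P4: blocked at fork node BMI ∈ conditioning set.
  P5: blocked at fork node BMI ∈ conditioning set.
  P6: blocked at fork node BMI ∈ conditioning set.
  P7: blocked at fork node BMI ∈ conditioning set.
  P8: blocked at fork node BMI ∈ conditioning set.
{BMI} satisfies the backdoor criterion.

Yes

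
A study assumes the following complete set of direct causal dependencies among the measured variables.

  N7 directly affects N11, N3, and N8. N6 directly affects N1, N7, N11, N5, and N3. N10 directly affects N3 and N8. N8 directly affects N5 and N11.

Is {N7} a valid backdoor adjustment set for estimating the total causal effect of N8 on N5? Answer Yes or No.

Yes

Backdoor paths from N8 to N5 (paths whose first edge points into N8):
  P1: N8 <- N10 -> N3 <- N6 -> N5
  P2: N8 <- N10 -> N3 <- N7 <- N6 -> N5
  P3: N8 <- N10 -> N3 <- N7 -> N11 <- N6 -> N5
  P4: N8 <- N7 <- N6 -> N5
  P5: N8 <- N7 -> N11 <- N6 -> N5
  P6: N8 <- N7 -> N3 <- N6 -> N5
Condition 1 (no descendant of N8 in the set): holds — descendants of N8 are {N11, N5}; none are in {N7}.
Condition 2 (every backdoor path blocked by {N7}):
  P1: blocked at collider N3 (neither it nor any descendant is in the conditioning set).
  P2: blocked at collider N3 (neither it nor any descendant is in the conditioning set).
  P3: blocked at collider N3 (neither it nor any descendant is in the conditioning set).
  P4: blocked at chain node N7 ∈ conditioning set.
  P5: blocked at fork node N7 ∈ conditioning set.
  P6: blocked at fork node N7 ∈ conditioning set.
{N7} satisfies the backdoor criterion.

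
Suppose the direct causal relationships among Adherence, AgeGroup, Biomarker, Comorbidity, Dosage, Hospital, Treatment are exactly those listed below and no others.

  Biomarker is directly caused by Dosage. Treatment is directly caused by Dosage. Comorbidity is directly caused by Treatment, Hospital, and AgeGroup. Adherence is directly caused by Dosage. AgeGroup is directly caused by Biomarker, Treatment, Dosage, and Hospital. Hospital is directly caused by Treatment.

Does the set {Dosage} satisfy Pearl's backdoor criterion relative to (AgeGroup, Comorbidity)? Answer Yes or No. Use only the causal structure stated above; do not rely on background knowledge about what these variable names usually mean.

Backdoor paths from AgeGroup to Comorbidity (paths whose first edge points into AgeGroup):
  P1: AgeGroup <- Dosage -> Treatment -> Hospital -> Comorbidity
  P2: AgeGroup <- Dosage -> Treatment -> Comorbidity
  P3: AgeGroup <- Biomarker <- Dosage -> Treatment -> Hospital -> Comorbidity
  P4: AgeGroup <- Biomarker <- Dosage -> Treatment -> Comorbidity
  P5: AgeGroup <- Treatment -> Hospital -> Comorbidity
  P6: AgeGroup <- Treatment -> Comorbidity
  P7: AgeGroup <- Hospital <- Treatment -> Comorbidity
  P8: AgeGroup <- Hospital -> Comorbidity
Condition 1 (no descendant of AgeGroup in the set): holds — descendants of AgeGroup are {Comorbidity}; none are in {Dosage}.
Condition 2 (every backdoor path blocked by {Dosage}):
  P1: blocked at fork node Dosage ∈ conditioning set.
  P2: blocked at fork node Dosage ∈ conditioning set.
  P3: blocked at fork node Dosage ∈ conditioning set.
  P4: blocked at fork node Dosage ∈ conditioning set.
  P5: open — no interior node is in the conditioning set.
  P6: open — no interior node is in the conditioning set.
  P7: open — no interior node is in the conditioning set.
  P8: open — no interior node is in the conditioning set.
{Dosage} does not satisfy the backdoor criterion.

No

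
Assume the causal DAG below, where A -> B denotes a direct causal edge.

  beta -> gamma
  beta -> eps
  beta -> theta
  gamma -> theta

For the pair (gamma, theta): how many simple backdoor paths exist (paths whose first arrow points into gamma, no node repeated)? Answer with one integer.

A backdoor path from gamma to theta is any simple undirected path whose first edge points into gamma (i.e. leaves gamma via a parent).
Parents of gamma: {beta}.
Enumerating:
  P1: gamma <- beta -> theta
That exhausts the simple backdoor paths. Count: 1.

1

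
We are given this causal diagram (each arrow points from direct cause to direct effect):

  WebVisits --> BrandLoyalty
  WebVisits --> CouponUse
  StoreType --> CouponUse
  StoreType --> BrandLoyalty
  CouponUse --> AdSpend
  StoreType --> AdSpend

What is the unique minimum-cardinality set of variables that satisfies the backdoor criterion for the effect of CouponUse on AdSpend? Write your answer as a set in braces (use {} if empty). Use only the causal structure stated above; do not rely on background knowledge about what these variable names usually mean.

Variables eligible for adjustment (non-descendants of CouponUse, excluding CouponUse and AdSpend): {BrandLoyalty, StoreType, WebVisits}.
Backdoor paths from CouponUse to AdSpend:
  P1: CouponUse <- WebVisits -> BrandLoyalty <- StoreType -> AdSpend
  P2: CouponUse <- StoreType -> AdSpend
The empty set is not sufficient: P2 (CouponUse <- StoreType -> AdSpend) has no collider blocking it and no conditioned non-collider, so it is open.
Try {StoreType}:
  P1: blocked at collider BrandLoyalty (neither it nor any descendant is in the conditioning set).
  P2: blocked at fork node StoreType ∈ conditioning set.
{StoreType} contains no descendant of CouponUse and blocks every backdoor path.
No other singleton works — e.g. {WebVisits} leaves P2 open — so {StoreType} is the unique smallest valid adjustment set.

{StoreType}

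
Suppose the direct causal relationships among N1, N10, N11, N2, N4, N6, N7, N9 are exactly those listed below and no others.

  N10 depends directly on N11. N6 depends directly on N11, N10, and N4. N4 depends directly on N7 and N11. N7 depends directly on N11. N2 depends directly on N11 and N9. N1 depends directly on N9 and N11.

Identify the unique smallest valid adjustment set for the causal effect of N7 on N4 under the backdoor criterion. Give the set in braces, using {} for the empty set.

{N11}

Variables eligible for adjustment (non-descendants of N7, excluding N7 and N4): {N1, N10, N11, N2, N9}.
Backdoor paths from N7 to N4:
  P1: N7 <- N11 -> N10 -> N6 <- N4
  P2: N7 <- N11 -> N4
  P3: N7 <- N11 -> N6 <- N4
The empty set is not sufficient: P2 (N7 <- N11 -> N4) has no collider blocking it and no conditioned non-collider, so it is open.
Try {N11}:
  P1: blocked at fork node N11 ∈ conditioning set.
  P2: blocked at fork node N11 ∈ conditioning set.
  P3: blocked at fork node N11 ∈ conditioning set.
{N11} contains no descendant of N7 and blocks every backdoor path.
No other singleton works — e.g. {N9} leaves P2 open — so {N11} is the unique smallest valid adjustment set.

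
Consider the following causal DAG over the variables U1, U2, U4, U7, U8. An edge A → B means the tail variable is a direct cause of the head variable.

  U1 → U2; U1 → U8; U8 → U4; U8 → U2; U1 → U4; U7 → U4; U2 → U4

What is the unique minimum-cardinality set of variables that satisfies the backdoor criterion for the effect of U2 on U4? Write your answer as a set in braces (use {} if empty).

{U1, U8}

Variables eligible for adjustment (non-descendants of U2, excluding U2 and U4): {U1, U7, U8}.
Backdoor paths from U2 to U4:
  P1: U2 <- U1 -> U8 -> U4
  P2: U2 <- U1 -> U4
  P3: U2 <- U8 <- U1 -> U4
  P4: U2 <- U8 -> U4
The empty set is not sufficient: P1 (U2 <- U1 -> U8 -> U4) has no collider blocking it and no conditioned non-collider, so it is open.
Try {U1, U8}:
  P1: blocked at fork node U1 ∈ conditioning set.
  P2: blocked at fork node U1 ∈ conditioning set.
  P3: blocked at chain node U8 ∈ conditioning set.
  P4: blocked at fork node U8 ∈ conditioning set.
{U1, U8} contains no descendant of U2 and blocks every backdoor path.
Every element of {U1, U8} is needed (dropping U1 leaves P2 open; dropping U8 leaves P4 open), so no proper subset is valid.
Among all size-2 subsets of the eligible variables, only {U1, U8} blocks every backdoor path, so it is the unique smallest valid adjustment set.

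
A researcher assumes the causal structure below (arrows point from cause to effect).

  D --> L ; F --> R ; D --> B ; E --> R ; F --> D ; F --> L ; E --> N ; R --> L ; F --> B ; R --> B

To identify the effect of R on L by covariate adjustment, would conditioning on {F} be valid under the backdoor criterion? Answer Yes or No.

Backdoor paths from R to L (paths whose first edge points into R):
  P1: R <- F -> D -> L
  P2: R <- F -> L
  P3: R <- F -> B <- D -> L
Condition 1 (no descendant of R in the set): holds — descendants of R are {B, L}; none are in {F}.
Condition 2 (every backdoor path blocked by {F}):
  P1: blocked at fork node F ∈ conditioning set.
  P2: blocked at fork node F ∈ conditioning set.
  P3: blocked at fork node F ∈ conditioning set.
{F} satisfies the backdoor criterion.

Yes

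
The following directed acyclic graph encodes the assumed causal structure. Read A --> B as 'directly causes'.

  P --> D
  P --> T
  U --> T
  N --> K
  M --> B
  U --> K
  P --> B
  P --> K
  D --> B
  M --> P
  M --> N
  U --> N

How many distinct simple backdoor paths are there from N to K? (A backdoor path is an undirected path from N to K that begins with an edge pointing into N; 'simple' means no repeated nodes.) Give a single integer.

A backdoor path from N to K is any simple undirected path whose first edge points into N (i.e. leaves N via a parent).
Parents of N: {M, U}.
Enumerating:
  P1: N <- U -> T <- P -> K
  P2: N <- U -> K
  P3: N <- M -> P -> T <- U -> K
  P4: N <- M -> P -> K
  P5: N <- M -> B <- P -> T <- U -> K
  P6: N <- M -> B <- P -> K
  P7: N <- M -> B <- D <- P -> T <- U -> K
  P8: N <- M -> B <- D <- P -> K
That exhausts the simple backdoor paths. Count: 8.

8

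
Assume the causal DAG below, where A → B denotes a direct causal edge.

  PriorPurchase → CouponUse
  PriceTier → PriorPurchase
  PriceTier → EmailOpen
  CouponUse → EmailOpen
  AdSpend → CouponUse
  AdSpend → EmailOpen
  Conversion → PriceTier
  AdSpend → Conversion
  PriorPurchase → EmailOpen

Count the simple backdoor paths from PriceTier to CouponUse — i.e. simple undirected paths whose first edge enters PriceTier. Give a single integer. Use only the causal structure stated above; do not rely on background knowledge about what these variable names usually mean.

3

A backdoor path from PriceTier to CouponUse is any simple undirected path whose first edge points into PriceTier (i.e. leaves PriceTier via a parent).
Parents of PriceTier: {Conversion}.
Enumerating:
  P1: PriceTier <- Conversion <- AdSpend -> CouponUse
  P2: PriceTier <- Conversion <- AdSpend -> EmailOpen <- PriorPurchase -> CouponUse
  P3: PriceTier <- Conversion <- AdSpend -> EmailOpen <- CouponUse
That exhausts the simple backdoor paths. Count: 3.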